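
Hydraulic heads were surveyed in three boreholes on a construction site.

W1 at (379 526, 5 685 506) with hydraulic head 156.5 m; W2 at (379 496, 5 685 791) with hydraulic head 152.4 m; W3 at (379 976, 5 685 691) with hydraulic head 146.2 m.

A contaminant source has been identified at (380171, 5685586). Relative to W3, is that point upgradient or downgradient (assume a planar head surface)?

With h = a·x + b·y + c and W1 as origin, the differences give:
  (-30)·a + 285·b = -4.1
  450·a + 185·b = -10.3
Eliminate b (×185 and ×285, subtract): -133800·a = 2177.00 → a = ∂h/∂x = -0.01627
Back-substitute: b = ∂h/∂y = -0.01610.
Head at (380171, 5685586) = 156.5 + (-0.01627)·(645) + (-0.01610)·(80) = 144.72 m.
That is lower than the 146.2 m at W3, so the point is downgradient.

downgradient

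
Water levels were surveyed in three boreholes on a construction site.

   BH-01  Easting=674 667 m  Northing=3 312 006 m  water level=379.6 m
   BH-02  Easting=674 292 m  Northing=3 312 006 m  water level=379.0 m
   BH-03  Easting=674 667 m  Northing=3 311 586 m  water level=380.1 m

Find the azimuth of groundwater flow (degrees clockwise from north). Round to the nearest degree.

307°

∂h/∂x = (379.0 − 379.6) / (674292 − 674667) = +0.001600
∂h/∂y = (380.1 − 379.6) / (3311586 − 3312006) = -0.001190
Flow direction (−∇h) has components (-0.001600 E, +0.001190 N).
Azimuth = atan2(E, N) = atan2(-0.001600, +0.001190) = 306.7° ≈ 307°.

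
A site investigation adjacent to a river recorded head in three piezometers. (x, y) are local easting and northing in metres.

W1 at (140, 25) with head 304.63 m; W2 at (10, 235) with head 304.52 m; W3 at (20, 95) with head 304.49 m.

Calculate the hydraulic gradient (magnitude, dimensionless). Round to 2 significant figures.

0.0014

With h = a·x + b·y + c and W1 as origin, the differences give:
  (-130)·a + 210·b = -0.11
  (-120)·a + 70·b = -0.14
Eliminate b (×70 and ×210, subtract): 16100·a = 21.700 → a = ∂h/∂x = +0.001348
Back-substitute: b = ∂h/∂y = +0.0003106.
|∇h| = √(0.001348² + 0.0003106²) = 0.001383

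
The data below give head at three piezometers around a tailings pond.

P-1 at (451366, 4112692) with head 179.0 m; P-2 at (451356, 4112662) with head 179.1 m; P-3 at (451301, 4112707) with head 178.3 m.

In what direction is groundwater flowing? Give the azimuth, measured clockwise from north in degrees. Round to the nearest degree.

305°

Taking P-1 as reference: P-2−P-1 = (-10, -30, +0.1); P-3−P-1 = (-65, 15, -0.7).
Solve a·Δx + b·Δy = Δh: det = (-10)·15 − (-65)·(-30) = -2100.
∂h/∂x = [(+0.1)·15 − (-0.7)·(-30)] / -2100 = +0.009286
∂h/∂y = [(-10)·(-0.7) − (-65)·(+0.1)] / -2100 = -0.006429
Flow direction (−∇h) has components (-0.009286 E, +0.006429 N).
Azimuth = atan2(E, N) = atan2(-0.009286, +0.006429) = 304.7° ≈ 305°.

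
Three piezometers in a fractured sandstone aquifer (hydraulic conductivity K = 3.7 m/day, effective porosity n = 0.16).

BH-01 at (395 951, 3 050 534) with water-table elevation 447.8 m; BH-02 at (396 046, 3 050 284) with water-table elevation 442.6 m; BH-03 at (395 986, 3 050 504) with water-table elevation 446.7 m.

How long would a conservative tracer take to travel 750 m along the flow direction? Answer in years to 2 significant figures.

3.7 years

Taking BH-01 as reference: BH-02−BH-01 = (95, -250, -5.2); BH-03−BH-01 = (35, -30, -1.1).
Determinant of the coordinate differences = 95·(-30) − 35·(-250) = 5900.
∂h/∂x = [(-5.2)·(-30) − (-1.1)·(-250)] / 5900 = -0.02017
∂h/∂y = [95·(-1.1) − 35·(-5.2)] / 5900 = +0.01314
|∇h| = √(-0.02017² + 0.01314²) = 0.02407
Seepage velocity v = K·i/n = 3.7 × 0.02407 / 0.16 = 0.5566 m/day.
t = 750 / 0.5566 = 1347 days = 3.69 years.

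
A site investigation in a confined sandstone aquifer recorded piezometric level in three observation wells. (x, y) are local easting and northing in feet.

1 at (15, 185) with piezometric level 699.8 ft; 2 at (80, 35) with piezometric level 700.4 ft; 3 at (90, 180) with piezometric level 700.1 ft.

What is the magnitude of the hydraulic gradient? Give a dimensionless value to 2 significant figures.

0.0045

Taking 1 as reference: 2−1 = (65, -150, +0.6); 3−1 = (75, -5, +0.3).
Solve a·Δx + b·Δy = Δh: det = 65·(-5) − 75·(-150) = 10925.
∂h/∂x = [(+0.6)·(-5) − (+0.3)·(-150)] / 10925 = +0.003844
∂h/∂y = [65·(+0.3) − 75·(+0.6)] / 10925 = -0.002334
|∇h| = √(0.003844² + -0.002334²) = 0.004497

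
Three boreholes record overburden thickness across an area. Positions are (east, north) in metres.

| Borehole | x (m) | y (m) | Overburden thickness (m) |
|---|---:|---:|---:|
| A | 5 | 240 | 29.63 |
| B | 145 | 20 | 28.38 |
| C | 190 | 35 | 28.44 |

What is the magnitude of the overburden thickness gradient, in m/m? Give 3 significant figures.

0.00541 m/m

Three-point gradient (reference A): Δ to B = (140, -220, -1.25), Δ to C = (185, -205, -1.19).
∂d/∂x = -0.0004625, ∂d/∂y = +0.005388 (det = 12000).
|∇f| = √(-0.0004625² + 0.005388²) = 0.005408 m/m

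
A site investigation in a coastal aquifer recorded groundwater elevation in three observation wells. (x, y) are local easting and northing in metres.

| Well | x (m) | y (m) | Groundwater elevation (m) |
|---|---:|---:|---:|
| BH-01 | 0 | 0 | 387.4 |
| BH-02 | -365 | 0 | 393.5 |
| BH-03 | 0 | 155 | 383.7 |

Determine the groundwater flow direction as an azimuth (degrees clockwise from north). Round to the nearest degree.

∂h/∂x = (393.5 − 387.4) / (-365 − 0) = -0.01671
∂h/∂y = (383.7 − 387.4) / (155 − 0) = -0.02387
Flow direction (−∇h) has components (+0.01671 E, +0.02387 N).
Azimuth = atan2(E, N) = atan2(+0.01671, +0.02387) = 35.0° ≈ 035°.

035°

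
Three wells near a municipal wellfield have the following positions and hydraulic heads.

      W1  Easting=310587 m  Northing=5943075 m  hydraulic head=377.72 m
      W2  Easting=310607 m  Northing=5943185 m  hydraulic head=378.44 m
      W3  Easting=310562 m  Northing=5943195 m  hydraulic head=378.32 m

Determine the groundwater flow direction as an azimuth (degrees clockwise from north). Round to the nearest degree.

214°

Taking W1 as reference: W2−W1 = (20, 110, +0.72); W3−W1 = (-25, 120, +0.60).
Solve a·Δx + b·Δy = Δh: det = 20·120 − (-25)·110 = 5150.
∂h/∂x = [(+0.72)·120 − (+0.60)·110] / 5150 = +0.003961
∂h/∂y = [20·(+0.60) − (-25)·(+0.72)] / 5150 = +0.005825
Flow direction (−∇h) has components (-0.003961 E, -0.005825 N).
Azimuth = atan2(E, N) = atan2(-0.003961, -0.005825) = 214.2° ≈ 214°.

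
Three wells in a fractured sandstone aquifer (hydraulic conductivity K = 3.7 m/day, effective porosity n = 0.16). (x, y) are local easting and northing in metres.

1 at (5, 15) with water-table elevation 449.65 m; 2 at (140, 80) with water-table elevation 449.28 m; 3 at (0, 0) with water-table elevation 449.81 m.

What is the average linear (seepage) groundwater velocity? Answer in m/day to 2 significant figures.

With h = a·x + b·y + c and 1 as origin, the differences give:
  135·a + 65·b = -0.37
  (-5)·a + (-15)·b = +0.16
Eliminate b (×(-15) and ×65, subtract): -1700·a = -4.850 → a = ∂h/∂x = +0.002853
Back-substitute: b = ∂h/∂y = -0.01162.
|∇h| = √(0.002853² + -0.01162²) = 0.01197
Seepage velocity v = K·i/n = 3.7 × 0.01197 / 0.16 = 0.2768 m/day.

0.28 m/day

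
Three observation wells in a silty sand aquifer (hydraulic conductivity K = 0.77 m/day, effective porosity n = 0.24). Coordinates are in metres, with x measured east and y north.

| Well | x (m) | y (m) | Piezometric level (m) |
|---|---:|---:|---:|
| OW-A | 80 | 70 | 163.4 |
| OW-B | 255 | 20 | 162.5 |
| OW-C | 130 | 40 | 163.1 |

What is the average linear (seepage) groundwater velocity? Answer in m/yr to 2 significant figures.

With h = a·x + b·y + c and OW-A as origin, the differences give:
  175·a + (-50)·b = -0.9
  50·a + (-30)·b = -0.3
Eliminate b (×(-30) and ×(-50), subtract): -2750·a = 12.00 → a = ∂h/∂x = -0.004364
Back-substitute: b = ∂h/∂y = +0.002727.
|∇h| = √(-0.004364² + 0.002727²) = 0.005146
Seepage velocity v = K·i/n = 0.77 × 0.005146 / 0.24 = 0.01651 m/day = 6.03 m/yr.

6.0 m/yr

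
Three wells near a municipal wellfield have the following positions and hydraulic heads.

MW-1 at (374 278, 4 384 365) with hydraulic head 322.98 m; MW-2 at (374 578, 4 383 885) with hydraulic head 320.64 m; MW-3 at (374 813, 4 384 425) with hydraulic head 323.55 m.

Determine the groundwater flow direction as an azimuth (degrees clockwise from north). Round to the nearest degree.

With h = a·x + b·y + c and MW-1 as origin, the differences give:
  300·a + (-480)·b = -2.34
  535·a + 60·b = +0.57
Eliminate b (×60 and ×(-480), subtract): 274800·a = 133.200 → a = ∂h/∂x = +0.0004847
Back-substitute: b = ∂h/∂y = +0.005178.
Flow direction (−∇h) has components (-0.0004847 E, -0.005178 N).
Azimuth = atan2(E, N) = atan2(-0.0004847, -0.005178) = 185.3° ≈ 185°.

185°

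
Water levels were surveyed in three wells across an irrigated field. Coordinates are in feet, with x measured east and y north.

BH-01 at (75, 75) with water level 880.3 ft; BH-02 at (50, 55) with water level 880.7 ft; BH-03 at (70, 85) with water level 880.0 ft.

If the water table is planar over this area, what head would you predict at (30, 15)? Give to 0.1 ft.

881.7 ft

Taking BH-01 as reference: BH-02−BH-01 = (-25, -20, +0.4); BH-03−BH-01 = (-5, 10, -0.3).
Solve a·Δx + b·Δy = Δh: det = (-25)·10 − (-5)·(-20) = -350.
∂h/∂x = [(+0.4)·10 − (-0.3)·(-20)] / -350 = +0.005714
∂h/∂y = [(-25)·(-0.3) − (-5)·(+0.4)] / -350 = -0.02714
h(30, 15) = 880.3 + (+0.005714)·(-45) + (-0.02714)·(-60) = 880.3 -0.257 +1.629 = 881.671 ft.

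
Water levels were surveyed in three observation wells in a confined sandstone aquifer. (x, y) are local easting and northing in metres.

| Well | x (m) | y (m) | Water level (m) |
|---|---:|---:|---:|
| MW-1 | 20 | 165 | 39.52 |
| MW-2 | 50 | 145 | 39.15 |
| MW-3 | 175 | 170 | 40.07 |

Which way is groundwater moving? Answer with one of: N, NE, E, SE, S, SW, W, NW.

S

Differences from MW-1: to MW-2 (Δx, Δy, Δh) = (30, -20, -0.37); to MW-3 = (155, 5, +0.55).
Determinant of the coordinate differences = 30·5 − 155·(-20) = 3250.
∂h/∂x = [(-0.37)·5 − (+0.55)·(-20)] / 3250 = +0.002815
∂h/∂y = [30·(+0.55) − 155·(-0.37)] / 3250 = +0.02272
Flow = −∇h = (-0.002815 east, -0.02272 north), which points south.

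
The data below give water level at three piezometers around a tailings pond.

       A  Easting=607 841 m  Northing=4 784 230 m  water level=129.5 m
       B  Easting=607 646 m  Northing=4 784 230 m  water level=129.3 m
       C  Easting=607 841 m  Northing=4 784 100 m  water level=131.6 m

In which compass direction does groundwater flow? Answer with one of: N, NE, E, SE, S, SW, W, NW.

∂h/∂x = (129.3 − 129.5) / (607646 − 607841) = +0.001026
∂h/∂y = (131.6 − 129.5) / (4784100 − 4784230) = -0.01615
Flow = −∇h = (-0.001026 east, +0.01615 north), which points north.

N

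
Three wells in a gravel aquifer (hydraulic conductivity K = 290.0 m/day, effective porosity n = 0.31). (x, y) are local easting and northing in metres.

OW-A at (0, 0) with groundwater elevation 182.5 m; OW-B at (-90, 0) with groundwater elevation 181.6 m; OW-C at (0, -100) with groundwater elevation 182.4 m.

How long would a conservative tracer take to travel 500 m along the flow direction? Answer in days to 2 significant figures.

∂h/∂x = (181.6 − 182.5) / (-90 − 0) = +0.01000
∂h/∂y = (182.4 − 182.5) / (-100 − 0) = +0.0010000
|∇h| = √(0.01000² + 0.0010000²) = 0.01005
Seepage velocity v = K·i/n = 290.0 × 0.01005 / 0.31 = 9.402 m/day.
t = 500 / 9.402 = 53.18 days.

53 days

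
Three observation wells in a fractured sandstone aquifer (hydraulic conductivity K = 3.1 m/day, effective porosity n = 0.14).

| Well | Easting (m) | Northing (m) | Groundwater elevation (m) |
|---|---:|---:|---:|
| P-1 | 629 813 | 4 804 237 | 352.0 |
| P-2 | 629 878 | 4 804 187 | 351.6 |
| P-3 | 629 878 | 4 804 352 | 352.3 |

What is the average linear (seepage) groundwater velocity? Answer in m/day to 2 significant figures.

Taking P-1 as reference: P-2−P-1 = (65, -50, -0.4); P-3−P-1 = (65, 115, +0.3).
Solve a·Δx + b·Δy = Δh: det = 65·115 − 65·(-50) = 10725.
∂h/∂x = [(-0.4)·115 − (+0.3)·(-50)] / 10725 = -0.002890
∂h/∂y = [65·(+0.3) − 65·(-0.4)] / 10725 = +0.004242
|∇h| = √(-0.002890² + 0.004242²) = 0.005133
Seepage velocity v = K·i/n = 3.1 × 0.005133 / 0.14 = 0.1137 m/day.

0.11 m/day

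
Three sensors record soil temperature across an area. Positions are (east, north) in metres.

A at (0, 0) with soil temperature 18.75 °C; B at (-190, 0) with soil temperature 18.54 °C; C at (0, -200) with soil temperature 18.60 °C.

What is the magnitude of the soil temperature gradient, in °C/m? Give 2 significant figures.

∂T/∂x = (18.54 − 18.75) / (-190 − 0) = +0.001105
∂T/∂y = (18.60 − 18.75) / (-200 − 0) = +0.0007500
|∇f| = √(0.001105² + 0.0007500²) = 0.001335 °C/m

0.0013 °C/m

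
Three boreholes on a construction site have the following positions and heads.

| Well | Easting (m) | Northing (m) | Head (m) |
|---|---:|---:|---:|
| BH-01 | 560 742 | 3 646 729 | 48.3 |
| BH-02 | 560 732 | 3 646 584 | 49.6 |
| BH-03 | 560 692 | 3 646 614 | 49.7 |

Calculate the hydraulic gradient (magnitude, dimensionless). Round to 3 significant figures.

0.0121

Taking BH-01 as reference: BH-02−BH-01 = (-10, -145, +1.3); BH-03−BH-01 = (-50, -115, +1.4).
Determinant of the coordinate differences = (-10)·(-115) − (-50)·(-145) = -6100.
∂h/∂x = [(+1.3)·(-115) − (+1.4)·(-145)] / -6100 = -0.008770
∂h/∂y = [(-10)·(+1.4) − (-50)·(+1.3)] / -6100 = -0.008361
|∇h| = √(-0.008770² + -0.008361²) = 0.01212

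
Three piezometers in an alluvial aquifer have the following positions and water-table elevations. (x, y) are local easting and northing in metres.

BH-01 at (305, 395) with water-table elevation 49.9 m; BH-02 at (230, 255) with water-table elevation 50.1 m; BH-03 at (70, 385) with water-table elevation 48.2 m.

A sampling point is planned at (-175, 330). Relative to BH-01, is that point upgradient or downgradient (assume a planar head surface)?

downgradient

With h = a·x + b·y + c and BH-01 as origin, the differences give:
  (-75)·a + (-140)·b = +0.2
  (-235)·a + (-10)·b = -1.7
Eliminate b (×(-10) and ×(-140), subtract): -32150·a = -240.00 → a = ∂h/∂x = +0.007465
Back-substitute: b = ∂h/∂y = -0.005428.
Head at (-175, 330) = 49.9 + (+0.007465)·(-480) + (-0.005428)·(-65) = 46.67 m.
That is lower than the 49.9 m at BH-01, so the point is downgradient.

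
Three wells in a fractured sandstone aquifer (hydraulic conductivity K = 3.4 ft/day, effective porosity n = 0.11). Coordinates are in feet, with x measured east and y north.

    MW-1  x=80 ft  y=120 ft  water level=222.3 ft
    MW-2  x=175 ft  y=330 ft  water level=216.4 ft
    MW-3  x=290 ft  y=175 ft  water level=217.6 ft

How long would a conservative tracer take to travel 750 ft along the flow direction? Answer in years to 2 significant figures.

2.5 years

With h = a·x + b·y + c and MW-1 as origin, the differences give:
  95·a + 210·b = -5.9
  210·a + 55·b = -4.7
Eliminate b (×55 and ×210, subtract): -38875·a = 662.50 → a = ∂h/∂x = -0.01704
Back-substitute: b = ∂h/∂y = -0.02039.
|∇h| = √(-0.01704² + -0.02039²) = 0.02657
Seepage velocity v = K·i/n = 3.4 × 0.02657 / 0.11 = 0.8213 ft/day.
t = 750 / 0.8213 = 913.2 days = 2.5 years.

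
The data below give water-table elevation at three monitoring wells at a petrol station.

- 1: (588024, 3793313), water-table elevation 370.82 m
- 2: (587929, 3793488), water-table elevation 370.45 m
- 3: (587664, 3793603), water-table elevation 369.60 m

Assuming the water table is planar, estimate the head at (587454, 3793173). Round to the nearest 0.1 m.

With h = a·x + b·y + c and 1 as origin, the differences give:
  (-95)·a + 175·b = -0.37
  (-360)·a + 290·b = -1.22
Eliminate b (×290 and ×175, subtract): 35450·a = 106.200 → a = ∂h/∂x = +0.002996
Back-substitute: b = ∂h/∂y = -0.0004880.
h(587454, 3793173) = 370.82 + (+0.002996)·(-570) + (-0.0004880)·(-140) = 370.82 -1.708 +0.068 = 369.181 m.

369.2 m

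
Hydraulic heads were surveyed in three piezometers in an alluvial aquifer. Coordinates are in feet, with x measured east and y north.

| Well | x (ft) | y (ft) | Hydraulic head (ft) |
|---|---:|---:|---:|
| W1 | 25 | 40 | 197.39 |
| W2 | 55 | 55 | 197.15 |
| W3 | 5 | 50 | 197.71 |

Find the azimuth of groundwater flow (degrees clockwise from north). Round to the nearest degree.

Three-point gradient (reference W1): Δ to W2 = (30, 15, -0.24), Δ to W3 = (-20, 10, +0.32).
∂h/∂x = -0.01200, ∂h/∂y = +0.008000 (det = 600).
Flow direction (−∇h) has components (+0.01200 E, -0.008000 N).
Azimuth = atan2(E, N) = atan2(+0.01200, -0.008000) = 123.7° ≈ 124°.

124°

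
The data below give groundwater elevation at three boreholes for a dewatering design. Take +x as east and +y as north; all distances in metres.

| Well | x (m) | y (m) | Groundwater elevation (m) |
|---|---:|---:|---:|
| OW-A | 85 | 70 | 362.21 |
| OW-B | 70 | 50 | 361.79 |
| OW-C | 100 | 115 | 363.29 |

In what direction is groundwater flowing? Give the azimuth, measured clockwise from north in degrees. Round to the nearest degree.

With h = a·x + b·y + c and OW-A as origin, the differences give:
  (-15)·a + (-20)·b = -0.42
  15·a + 45·b = +1.08
Eliminate b (×45 and ×(-20), subtract): -375·a = 2.700 → a = ∂h/∂x = -0.007200
Back-substitute: b = ∂h/∂y = +0.02640.
Flow direction (−∇h) has components (+0.007200 E, -0.02640 N).
Azimuth = atan2(E, N) = atan2(+0.007200, -0.02640) = 164.7° ≈ 165°.

165°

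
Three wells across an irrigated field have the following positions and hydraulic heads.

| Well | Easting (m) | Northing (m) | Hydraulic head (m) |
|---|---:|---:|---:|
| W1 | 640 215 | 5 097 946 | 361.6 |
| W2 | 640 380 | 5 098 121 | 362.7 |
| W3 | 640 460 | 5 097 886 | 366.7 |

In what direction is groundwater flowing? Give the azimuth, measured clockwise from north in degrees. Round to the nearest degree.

Taking W1 as reference: W2−W1 = (165, 175, +1.1); W3−W1 = (245, -60, +5.1).
Determinant of the coordinate differences = 165·(-60) − 245·175 = -52775.
∂h/∂x = [(+1.1)·(-60) − (+5.1)·175] / -52775 = +0.01816
∂h/∂y = [165·(+5.1) − 245·(+1.1)] / -52775 = -0.01084
Flow direction (−∇h) has components (-0.01816 E, +0.01084 N).
Azimuth = atan2(E, N) = atan2(-0.01816, +0.01084) = 300.8° ≈ 301°.

301°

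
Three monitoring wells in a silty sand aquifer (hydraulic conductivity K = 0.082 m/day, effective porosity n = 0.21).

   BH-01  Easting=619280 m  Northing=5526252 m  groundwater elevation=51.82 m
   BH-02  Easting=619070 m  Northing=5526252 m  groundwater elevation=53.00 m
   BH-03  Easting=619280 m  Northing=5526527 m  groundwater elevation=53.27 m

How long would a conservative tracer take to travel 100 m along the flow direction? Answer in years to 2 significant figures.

∂h/∂x = (53.00 − 51.82) / (619070 − 619280) = -0.005619
∂h/∂y = (53.27 − 51.82) / (5526527 − 5526252) = +0.005273
|∇h| = √(-0.005619² + 0.005273²) = 0.007706
Seepage velocity v = K·i/n = 0.082 × 0.007706 / 0.21 = 0.003009 m/day.
t = 100 / 0.003009 = 3.323e+04 days = 91 years.

91 years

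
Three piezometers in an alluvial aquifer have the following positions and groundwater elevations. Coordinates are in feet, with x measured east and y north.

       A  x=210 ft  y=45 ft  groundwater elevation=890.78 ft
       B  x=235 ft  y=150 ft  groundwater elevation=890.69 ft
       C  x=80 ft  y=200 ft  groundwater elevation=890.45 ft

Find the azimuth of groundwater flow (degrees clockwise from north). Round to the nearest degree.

Differences from A: to B (Δx, Δy, Δh) = (25, 105, -0.09); to C = (-130, 155, -0.33).
Determinant of the coordinate differences = 25·155 − (-130)·105 = 17525.
∂h/∂x = [(-0.09)·155 − (-0.33)·105] / 17525 = +0.001181
∂h/∂y = [25·(-0.33) − (-130)·(-0.09)] / 17525 = -0.001138
Flow direction (−∇h) has components (-0.001181 E, +0.001138 N).
Azimuth = atan2(E, N) = atan2(-0.001181, +0.001138) = 313.9° ≈ 314°.

314°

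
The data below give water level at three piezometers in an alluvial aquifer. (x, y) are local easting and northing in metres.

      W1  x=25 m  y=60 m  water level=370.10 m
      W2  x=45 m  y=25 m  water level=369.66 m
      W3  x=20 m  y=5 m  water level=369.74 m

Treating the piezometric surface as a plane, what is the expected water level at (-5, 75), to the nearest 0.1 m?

370.5 m

Differences from W1: to W2 (Δx, Δy, Δh) = (20, -35, -0.44); to W3 = (-5, -55, -0.36).
Determinant of the coordinate differences = 20·(-55) − (-5)·(-35) = -1275.
∂h/∂x = [(-0.44)·(-55) − (-0.36)·(-35)] / -1275 = -0.009098
∂h/∂y = [20·(-0.36) − (-5)·(-0.44)] / -1275 = +0.007373
h(-5, 75) = 370.10 + (-0.009098)·(-30) + (+0.007373)·(15) = 370.10 +0.273 +0.111 = 370.484 m.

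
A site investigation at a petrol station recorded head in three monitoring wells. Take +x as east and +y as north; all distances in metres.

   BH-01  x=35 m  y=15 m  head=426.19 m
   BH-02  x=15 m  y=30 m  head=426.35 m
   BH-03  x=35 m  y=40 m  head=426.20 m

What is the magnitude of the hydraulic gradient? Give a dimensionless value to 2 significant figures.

Taking BH-01 as reference: BH-02−BH-01 = (-20, 15, +0.16); BH-03−BH-01 = (0, 25, +0.01).
Determinant of the coordinate differences = (-20)·25 − 0·15 = -500.
∂h/∂x = [(+0.16)·25 − (+0.01)·15] / -500 = -0.007700
∂h/∂y = [(-20)·(+0.01) − 0·(+0.16)] / -500 = +0.0004000
|∇h| = √(-0.007700² + 0.0004000²) = 0.00771

0.0077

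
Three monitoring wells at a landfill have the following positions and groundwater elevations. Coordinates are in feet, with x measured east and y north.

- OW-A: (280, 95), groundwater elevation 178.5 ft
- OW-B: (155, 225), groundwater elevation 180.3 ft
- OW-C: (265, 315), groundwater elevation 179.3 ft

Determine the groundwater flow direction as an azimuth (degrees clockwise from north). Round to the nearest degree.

104°

With h = a·x + b·y + c and OW-A as origin, the differences give:
  (-125)·a + 130·b = +1.8
  (-15)·a + 220·b = +0.8
Eliminate b (×220 and ×130, subtract): -25550·a = 292.00 → a = ∂h/∂x = -0.01143
Back-substitute: b = ∂h/∂y = +0.002857.
Flow direction (−∇h) has components (+0.01143 E, -0.002857 N).
Azimuth = atan2(E, N) = atan2(+0.01143, -0.002857) = 104.0° ≈ 104°.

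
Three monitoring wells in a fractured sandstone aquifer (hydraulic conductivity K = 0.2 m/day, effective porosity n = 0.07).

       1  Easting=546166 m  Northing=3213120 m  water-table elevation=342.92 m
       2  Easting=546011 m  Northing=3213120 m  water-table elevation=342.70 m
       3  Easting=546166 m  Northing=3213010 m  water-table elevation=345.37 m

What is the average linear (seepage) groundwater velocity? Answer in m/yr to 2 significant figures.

23 m/yr

∂h/∂x = (342.70 − 342.92) / (546011 − 546166) = +0.001419
∂h/∂y = (345.37 − 342.92) / (3213010 − 3213120) = -0.02227
|∇h| = √(0.001419² + -0.02227²) = 0.02232
Seepage velocity v = K·i/n = 0.2 × 0.02232 / 0.07 = 0.06377 m/day = 23.29 m/yr.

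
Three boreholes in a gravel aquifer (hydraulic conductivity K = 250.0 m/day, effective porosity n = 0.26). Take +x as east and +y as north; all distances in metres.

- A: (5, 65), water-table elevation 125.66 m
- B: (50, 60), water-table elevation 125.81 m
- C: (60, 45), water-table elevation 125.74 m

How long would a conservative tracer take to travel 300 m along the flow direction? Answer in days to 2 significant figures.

With h = a·x + b·y + c and A as origin, the differences give:
  45·a + (-5)·b = +0.15
  55·a + (-20)·b = +0.08
Eliminate b (×(-20) and ×(-5), subtract): -625·a = -2.600 → a = ∂h/∂x = +0.004160
Back-substitute: b = ∂h/∂y = +0.007440.
|∇h| = √(0.004160² + 0.007440²) = 0.008524
Seepage velocity v = K·i/n = 250.0 × 0.008524 / 0.26 = 8.196 m/day.
t = 300 / 8.196 = 36.6 days.

37 days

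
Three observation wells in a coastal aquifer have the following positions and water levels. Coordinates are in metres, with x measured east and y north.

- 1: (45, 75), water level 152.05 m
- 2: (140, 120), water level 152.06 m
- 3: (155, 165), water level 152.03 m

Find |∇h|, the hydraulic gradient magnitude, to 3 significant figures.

With h = a·x + b·y + c and 1 as origin, the differences give:
  95·a + 45·b = +0.01
  110·a + 90·b = -0.02
Eliminate b (×90 and ×45, subtract): 3600·a = 1.800 → a = ∂h/∂x = +0.0005000
Back-substitute: b = ∂h/∂y = -0.0008333.
|∇h| = √(0.0005000² + -0.0008333²) = 0.0009718

0.000972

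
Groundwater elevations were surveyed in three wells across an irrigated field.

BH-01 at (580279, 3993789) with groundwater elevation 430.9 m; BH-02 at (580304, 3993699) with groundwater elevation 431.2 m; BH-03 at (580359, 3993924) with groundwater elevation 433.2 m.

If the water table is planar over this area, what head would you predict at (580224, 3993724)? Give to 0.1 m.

429.4 m

With h = a·x + b·y + c and BH-01 as origin, the differences give:
  25·a + (-90)·b = +0.3
  80·a + 135·b = +2.3
Eliminate b (×135 and ×(-90), subtract): 10575·a = 247.50 → a = ∂h/∂x = +0.02340
Back-substitute: b = ∂h/∂y = +0.003168.
h(580224, 3993724) = 430.9 + (+0.02340)·(-55) + (+0.003168)·(-65) = 430.9 -1.287 -0.206 = 429.407 m.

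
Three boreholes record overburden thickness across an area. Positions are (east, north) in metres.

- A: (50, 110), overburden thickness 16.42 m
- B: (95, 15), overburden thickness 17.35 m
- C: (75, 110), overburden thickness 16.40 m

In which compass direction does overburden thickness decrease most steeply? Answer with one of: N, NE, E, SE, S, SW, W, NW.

Three-point gradient (reference A): Δ to B = (45, -95, +0.93), Δ to C = (25, 0, -0.02).
∂d/∂x = -0.0008000, ∂d/∂y = -0.01017 (det = 2375).
Steepest decrease is along −∇f = (+0.0008000 E, +0.01017 N) → north.

N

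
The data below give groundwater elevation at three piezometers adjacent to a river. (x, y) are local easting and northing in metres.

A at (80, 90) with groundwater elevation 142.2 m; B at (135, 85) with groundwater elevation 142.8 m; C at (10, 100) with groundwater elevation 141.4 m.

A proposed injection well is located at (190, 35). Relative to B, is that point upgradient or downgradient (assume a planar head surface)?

Taking A as reference: B−A = (55, -5, +0.6); C−A = (-70, 10, -0.8).
Solve a·Δx + b·Δy = Δh: det = 55·10 − (-70)·(-5) = 200.
∂h/∂x = [(+0.6)·10 − (-0.8)·(-5)] / 200 = +0.01000
∂h/∂y = [55·(-0.8) − (-70)·(+0.6)] / 200 = -0.010000
Head at (190, 35) = 142.2 + (+0.01000)·(110) + (-0.010000)·(-55) = 143.85 m.
That is higher than the 142.8 m at B, so the point is upgradient.

upgradient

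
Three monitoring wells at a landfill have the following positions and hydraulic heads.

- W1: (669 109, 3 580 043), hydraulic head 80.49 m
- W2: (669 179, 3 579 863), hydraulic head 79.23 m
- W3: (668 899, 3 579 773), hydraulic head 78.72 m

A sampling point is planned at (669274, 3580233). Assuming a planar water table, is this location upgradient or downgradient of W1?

upgradient

Three-point gradient (reference W1): Δ to W2 = (70, -180, -1.26), Δ to W3 = (-210, -270, -1.77).
∂h/∂x = -0.0003810, ∂h/∂y = +0.006852 (det = -56700).
Head at (669274, 3580233) = 80.49 + (-0.0003810)·(165) + (+0.006852)·(190) = 81.73 m.
That is higher than the 80.49 m at W1, so the point is upgradient.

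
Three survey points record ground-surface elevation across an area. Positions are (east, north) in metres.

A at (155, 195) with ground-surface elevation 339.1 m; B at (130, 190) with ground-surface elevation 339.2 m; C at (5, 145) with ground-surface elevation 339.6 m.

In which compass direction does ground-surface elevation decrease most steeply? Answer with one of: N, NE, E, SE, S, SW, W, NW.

With z = a·x + b·y + c and A as origin, the differences give:
  (-25)·a + (-5)·b = +0.1
  (-150)·a + (-50)·b = +0.5
Eliminate b (×(-50) and ×(-5), subtract): 500·a = -2.50 → a = ∂z/∂x = -0.005000
Back-substitute: b = ∂z/∂y = +0.005000.
Steepest decrease is along −∇f = (+0.005000 E, -0.005000 N) → southeast.

SE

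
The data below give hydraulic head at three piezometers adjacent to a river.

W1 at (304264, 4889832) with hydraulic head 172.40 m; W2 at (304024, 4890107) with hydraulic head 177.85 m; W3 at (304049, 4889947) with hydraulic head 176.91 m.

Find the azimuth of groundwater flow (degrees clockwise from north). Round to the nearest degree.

098°

Differences from W1: to W2 (Δx, Δy, Δh) = (-240, 275, +5.45); to W3 = (-215, 115, +4.51).
Solve a·Δx + b·Δy = Δh: det = (-240)·115 − (-215)·275 = 31525.
∂h/∂x = [(+5.45)·115 − (+4.51)·275] / 31525 = -0.01946
∂h/∂y = [(-240)·(+4.51) − (-215)·(+5.45)] / 31525 = +0.002834
Flow direction (−∇h) has components (+0.01946 E, -0.002834 N).
Azimuth = atan2(E, N) = atan2(+0.01946, -0.002834) = 98.3° ≈ 098°.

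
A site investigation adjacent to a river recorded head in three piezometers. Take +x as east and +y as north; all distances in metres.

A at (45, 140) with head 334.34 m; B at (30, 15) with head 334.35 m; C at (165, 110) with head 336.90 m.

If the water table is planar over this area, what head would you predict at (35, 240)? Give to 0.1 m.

Differences from A: to B (Δx, Δy, Δh) = (-15, -125, +0.01); to C = (120, -30, +2.56).
Determinant of the coordinate differences = (-15)·(-30) − 120·(-125) = 15450.
∂h/∂x = [(+0.01)·(-30) − (+2.56)·(-125)] / 15450 = +0.02069
∂h/∂y = [(-15)·(+2.56) − 120·(+0.01)] / 15450 = -0.002563
h(35, 240) = 334.34 + (+0.02069)·(-10) + (-0.002563)·(100) = 334.34 -0.207 -0.256 = 333.877 m.

333.9 m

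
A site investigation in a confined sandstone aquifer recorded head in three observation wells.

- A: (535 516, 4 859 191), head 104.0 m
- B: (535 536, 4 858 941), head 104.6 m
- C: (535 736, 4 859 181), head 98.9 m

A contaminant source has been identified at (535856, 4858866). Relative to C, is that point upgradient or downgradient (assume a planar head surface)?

With h = a·x + b·y + c and A as origin, the differences give:
  20·a + (-250)·b = +0.6
  220·a + (-10)·b = -5.1
Eliminate b (×(-10) and ×(-250), subtract): 54800·a = -1281.00 → a = ∂h/∂x = -0.02338
Back-substitute: b = ∂h/∂y = -0.004270.
Head at (535856, 4858866) = 104.0 + (-0.02338)·(340) + (-0.004270)·(-325) = 97.44 m.
That is lower than the 98.9 m at C, so the point is downgradient.

downgradient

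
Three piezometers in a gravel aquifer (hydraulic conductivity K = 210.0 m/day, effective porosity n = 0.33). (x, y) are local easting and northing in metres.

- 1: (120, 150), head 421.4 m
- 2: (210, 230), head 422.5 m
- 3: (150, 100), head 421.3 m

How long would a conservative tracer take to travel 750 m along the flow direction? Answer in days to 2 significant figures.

130 days

Differences from 1: to 2 (Δx, Δy, Δh) = (90, 80, +1.1); to 3 = (30, -50, -0.1).
Solve a·Δx + b·Δy = Δh: det = 90·(-50) − 30·80 = -6900.
∂h/∂x = [(+1.1)·(-50) − (-0.1)·80] / -6900 = +0.006812
∂h/∂y = [90·(-0.1) − 30·(+1.1)] / -6900 = +0.006087
|∇h| = √(0.006812² + 0.006087²) = 0.009135
Seepage velocity v = K·i/n = 210.0 × 0.009135 / 0.33 = 5.813 m/day.
t = 750 / 5.813 = 129 days.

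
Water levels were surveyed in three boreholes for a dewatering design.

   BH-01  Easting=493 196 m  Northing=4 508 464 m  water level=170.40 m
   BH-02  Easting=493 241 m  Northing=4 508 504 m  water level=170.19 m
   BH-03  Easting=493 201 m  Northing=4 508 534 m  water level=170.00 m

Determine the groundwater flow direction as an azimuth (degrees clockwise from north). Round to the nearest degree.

356°

Differences from BH-01: to BH-02 (Δx, Δy, Δh) = (45, 40, -0.21); to BH-03 = (5, 70, -0.40).
Determinant of the coordinate differences = 45·70 − 5·40 = 2950.
∂h/∂x = [(-0.21)·70 − (-0.40)·40] / 2950 = +0.0004407
∂h/∂y = [45·(-0.40) − 5·(-0.21)] / 2950 = -0.005746
Flow direction (−∇h) has components (-0.0004407 E, +0.005746 N).
Azimuth = atan2(E, N) = atan2(-0.0004407, +0.005746) = 355.6° ≈ 356°.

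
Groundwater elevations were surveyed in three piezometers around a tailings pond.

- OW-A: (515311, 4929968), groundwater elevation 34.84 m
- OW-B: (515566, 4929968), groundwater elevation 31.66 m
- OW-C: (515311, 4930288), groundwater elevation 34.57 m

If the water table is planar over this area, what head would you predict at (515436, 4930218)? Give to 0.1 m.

∂h/∂x = (31.66 − 34.84) / (515566 − 515311) = -0.01247
∂h/∂y = (34.57 − 34.84) / (4930288 − 4929968) = -0.0008438
h(515436, 4930218) = 34.84 + (-0.01247)·(125) + (-0.0008438)·(250) = 34.84 -1.559 -0.211 = 33.070 m.

33.1 m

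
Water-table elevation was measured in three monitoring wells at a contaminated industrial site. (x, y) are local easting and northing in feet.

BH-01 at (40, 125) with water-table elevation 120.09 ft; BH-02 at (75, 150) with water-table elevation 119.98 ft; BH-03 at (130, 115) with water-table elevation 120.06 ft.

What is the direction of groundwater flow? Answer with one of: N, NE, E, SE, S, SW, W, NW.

N

Taking BH-01 as reference: BH-02−BH-01 = (35, 25, -0.11); BH-03−BH-01 = (90, -10, -0.03).
Determinant of the coordinate differences = 35·(-10) − 90·25 = -2600.
∂h/∂x = [(-0.11)·(-10) − (-0.03)·25] / -2600 = -0.0007115
∂h/∂y = [35·(-0.03) − 90·(-0.11)] / -2600 = -0.003404
Flow = −∇h = (+0.0007115 east, +0.003404 north), which points north.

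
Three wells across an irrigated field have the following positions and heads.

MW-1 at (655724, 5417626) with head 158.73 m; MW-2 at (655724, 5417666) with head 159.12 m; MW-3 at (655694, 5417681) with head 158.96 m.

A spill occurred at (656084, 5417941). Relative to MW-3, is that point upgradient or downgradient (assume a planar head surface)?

upgradient

Taking MW-1 as reference: MW-2−MW-1 = (0, 40, +0.39); MW-3−MW-1 = (-30, 55, +0.23).
Solve a·Δx + b·Δy = Δh: det = 0·55 − (-30)·40 = 1200.
∂h/∂x = [(+0.39)·55 − (+0.23)·40] / 1200 = +0.01021
∂h/∂y = [0·(+0.23) − (-30)·(+0.39)] / 1200 = +0.009750
Head at (656084, 5417941) = 158.73 + (+0.01021)·(360) + (+0.009750)·(315) = 165.48 m.
That is higher than the 158.96 m at MW-3, so the point is upgradient.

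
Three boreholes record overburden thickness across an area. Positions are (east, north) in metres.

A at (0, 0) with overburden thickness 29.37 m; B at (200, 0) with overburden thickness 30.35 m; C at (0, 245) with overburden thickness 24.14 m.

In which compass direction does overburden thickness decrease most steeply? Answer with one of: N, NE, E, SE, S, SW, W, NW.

N

∂d/∂x = (30.35 − 29.37) / (200 − 0) = +0.004900
∂d/∂y = (24.14 − 29.37) / (245 − 0) = -0.02135
Steepest decrease is along −∇f = (-0.004900 E, +0.02135 N) → north.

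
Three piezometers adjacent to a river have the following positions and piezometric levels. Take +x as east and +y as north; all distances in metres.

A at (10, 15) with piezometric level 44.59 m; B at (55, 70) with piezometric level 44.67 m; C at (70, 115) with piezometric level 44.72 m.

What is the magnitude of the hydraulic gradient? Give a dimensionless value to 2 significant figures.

With h = a·x + b·y + c and A as origin, the differences give:
  45·a + 55·b = +0.08
  60·a + 100·b = +0.13
Eliminate b (×100 and ×55, subtract): 1200·a = 0.850 → a = ∂h/∂x = +0.0007083
Back-substitute: b = ∂h/∂y = +0.0008750.
|∇h| = √(0.0007083² + 0.0008750²) = 0.001126

0.0011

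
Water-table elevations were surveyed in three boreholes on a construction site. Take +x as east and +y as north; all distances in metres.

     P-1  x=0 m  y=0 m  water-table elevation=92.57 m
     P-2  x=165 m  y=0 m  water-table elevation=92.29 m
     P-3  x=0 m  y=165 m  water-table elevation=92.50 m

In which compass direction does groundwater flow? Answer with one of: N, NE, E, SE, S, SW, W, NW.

E

∂h/∂x = (92.29 − 92.57) / (165 − 0) = -0.001697
∂h/∂y = (92.50 − 92.57) / (165 − 0) = -0.0004242
Flow = −∇h = (+0.001697 east, +0.0004242 north), which points east.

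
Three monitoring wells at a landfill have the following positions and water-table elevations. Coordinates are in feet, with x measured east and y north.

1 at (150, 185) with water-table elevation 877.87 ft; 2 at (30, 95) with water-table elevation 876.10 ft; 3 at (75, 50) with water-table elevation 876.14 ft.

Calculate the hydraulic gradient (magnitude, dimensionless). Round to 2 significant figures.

Taking 1 as reference: 2−1 = (-120, -90, -1.77); 3−1 = (-75, -135, -1.73).
Determinant of the coordinate differences = (-120)·(-135) − (-75)·(-90) = 9450.
∂h/∂x = [(-1.77)·(-135) − (-1.73)·(-90)] / 9450 = +0.008810
∂h/∂y = [(-120)·(-1.73) − (-75)·(-1.77)] / 9450 = +0.007921
|∇h| = √(0.008810² + 0.007921²) = 0.01185

0.012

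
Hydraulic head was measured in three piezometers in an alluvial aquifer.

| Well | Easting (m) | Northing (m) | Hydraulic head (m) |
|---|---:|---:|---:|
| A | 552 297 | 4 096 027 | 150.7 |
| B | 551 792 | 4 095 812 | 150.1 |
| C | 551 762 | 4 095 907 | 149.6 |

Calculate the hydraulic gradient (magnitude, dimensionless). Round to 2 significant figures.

0.0053

Taking A as reference: B−A = (-505, -215, -0.6); C−A = (-535, -120, -1.1).
Solve a·Δx + b·Δy = Δh: det = (-505)·(-120) − (-535)·(-215) = -54425.
∂h/∂x = [(-0.6)·(-120) − (-1.1)·(-215)] / -54425 = +0.003023
∂h/∂y = [(-505)·(-1.1) − (-535)·(-0.6)] / -54425 = -0.004309
|∇h| = √(0.003023² + -0.004309²) = 0.005264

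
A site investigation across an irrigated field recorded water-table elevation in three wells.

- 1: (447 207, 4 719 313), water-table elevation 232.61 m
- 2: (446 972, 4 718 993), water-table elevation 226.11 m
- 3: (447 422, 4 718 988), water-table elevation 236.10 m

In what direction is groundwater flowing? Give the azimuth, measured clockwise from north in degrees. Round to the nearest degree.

260°

With h = a·x + b·y + c and 1 as origin, the differences give:
  (-235)·a + (-320)·b = -6.50
  215·a + (-325)·b = +3.49
Eliminate b (×(-325) and ×(-320), subtract): 145175·a = 3229.300 → a = ∂h/∂x = +0.02224
Back-substitute: b = ∂h/∂y = +0.003977.
Flow direction (−∇h) has components (-0.02224 E, -0.003977 N).
Azimuth = atan2(E, N) = atan2(-0.02224, -0.003977) = 259.9° ≈ 260°.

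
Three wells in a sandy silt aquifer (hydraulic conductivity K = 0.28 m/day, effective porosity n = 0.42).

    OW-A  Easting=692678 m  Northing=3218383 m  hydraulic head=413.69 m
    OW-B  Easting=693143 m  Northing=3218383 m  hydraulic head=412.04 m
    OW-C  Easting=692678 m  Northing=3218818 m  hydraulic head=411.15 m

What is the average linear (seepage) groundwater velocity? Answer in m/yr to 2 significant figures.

∂h/∂x = (412.04 − 413.69) / (693143 − 692678) = -0.003548
∂h/∂y = (411.15 − 413.69) / (3218818 − 3218383) = -0.005839
|∇h| = √(-0.003548² + -0.005839²) = 0.006832
Seepage velocity v = K·i/n = 0.28 × 0.006832 / 0.42 = 0.004555 m/day = 1.664 m/yr.

1.7 m/yr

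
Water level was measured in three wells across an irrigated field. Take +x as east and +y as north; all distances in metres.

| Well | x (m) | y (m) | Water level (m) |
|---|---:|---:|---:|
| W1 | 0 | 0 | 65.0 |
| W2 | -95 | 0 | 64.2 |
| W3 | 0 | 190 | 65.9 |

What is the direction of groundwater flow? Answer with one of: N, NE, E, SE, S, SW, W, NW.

∂h/∂x = (64.2 − 65.0) / (-95 − 0) = +0.008421
∂h/∂y = (65.9 − 65.0) / (190 − 0) = +0.004737
Flow = −∇h = (-0.008421 east, -0.004737 north), which points southwest.

SW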